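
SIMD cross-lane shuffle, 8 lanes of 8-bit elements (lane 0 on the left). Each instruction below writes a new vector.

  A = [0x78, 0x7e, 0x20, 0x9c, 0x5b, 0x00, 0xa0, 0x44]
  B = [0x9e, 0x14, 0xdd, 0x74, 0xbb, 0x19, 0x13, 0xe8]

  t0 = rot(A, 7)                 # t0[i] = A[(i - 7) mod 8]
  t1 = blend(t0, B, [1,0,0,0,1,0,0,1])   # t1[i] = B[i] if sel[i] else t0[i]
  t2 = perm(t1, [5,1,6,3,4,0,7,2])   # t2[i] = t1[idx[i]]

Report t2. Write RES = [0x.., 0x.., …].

→ t0 |7e|20|9c|5b|00|a0|44|78|
→ t1 |9e|20|9c|5b|bb|a0|44|e8|
→ t2 |a0|20|44|5b|bb|9e|e8|9c|

RES = [0xa0, 0x20, 0x44, 0x5b, 0xbb, 0x9e, 0xe8, 0x9c]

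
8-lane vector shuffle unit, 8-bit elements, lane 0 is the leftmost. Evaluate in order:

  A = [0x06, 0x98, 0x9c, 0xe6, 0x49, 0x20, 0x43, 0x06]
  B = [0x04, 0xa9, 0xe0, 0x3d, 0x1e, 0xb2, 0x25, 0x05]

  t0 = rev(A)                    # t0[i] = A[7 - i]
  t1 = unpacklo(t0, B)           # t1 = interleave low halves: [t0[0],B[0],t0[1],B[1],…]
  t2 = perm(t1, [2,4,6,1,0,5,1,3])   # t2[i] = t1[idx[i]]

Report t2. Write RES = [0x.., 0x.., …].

RES = [0x43, 0x20, 0x49, 0x04, 0x06, 0xe0, 0x04, 0xa9]

→ t0 |06|43|20|49|e6|9c|98|06|
→ t1 |06|04|43|a9|20|e0|49|3d|
→ t2 |43|20|49|04|06|e0|04|a9|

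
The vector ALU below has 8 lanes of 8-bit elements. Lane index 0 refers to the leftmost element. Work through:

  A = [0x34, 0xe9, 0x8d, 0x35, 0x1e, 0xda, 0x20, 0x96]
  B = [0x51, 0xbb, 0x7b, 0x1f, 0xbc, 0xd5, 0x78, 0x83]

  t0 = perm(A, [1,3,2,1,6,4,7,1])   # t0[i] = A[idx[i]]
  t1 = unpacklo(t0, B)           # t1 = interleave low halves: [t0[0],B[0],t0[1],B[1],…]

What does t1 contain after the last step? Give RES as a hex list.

RES = [ 0xe9  0x51  0x35  0xbb  0x8d  0x7b  0xe9  0x1f ]

→ t0 |e9|35|8d|e9|20|1e|96|e9|
→ t1 |e9|51|35|bb|8d|7b|e9|1f|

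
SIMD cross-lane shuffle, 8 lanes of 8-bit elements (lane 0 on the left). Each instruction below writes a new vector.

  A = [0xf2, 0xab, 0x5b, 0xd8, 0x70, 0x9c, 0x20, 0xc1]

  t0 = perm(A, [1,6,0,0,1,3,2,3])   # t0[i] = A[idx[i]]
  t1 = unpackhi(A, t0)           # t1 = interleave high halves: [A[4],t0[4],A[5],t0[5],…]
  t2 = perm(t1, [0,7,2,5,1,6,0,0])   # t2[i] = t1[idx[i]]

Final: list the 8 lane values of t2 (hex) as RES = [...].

RES = [ 0x70  0xd8  0x9c  0x5b  0xab  0xc1  0x70  0x70 ]

  t0: ab 20 f2 f2 ab d8 5b d8
  t1: 70 ab 9c d8 20 5b c1 d8
  t2: 70 d8 9c 5b ab c1 70 70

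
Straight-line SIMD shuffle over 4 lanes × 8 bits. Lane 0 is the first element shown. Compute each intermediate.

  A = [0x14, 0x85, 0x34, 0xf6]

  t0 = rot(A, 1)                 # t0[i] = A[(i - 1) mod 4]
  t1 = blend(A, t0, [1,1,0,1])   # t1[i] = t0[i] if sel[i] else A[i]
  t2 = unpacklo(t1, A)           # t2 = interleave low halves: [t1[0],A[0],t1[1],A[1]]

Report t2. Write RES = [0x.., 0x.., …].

RES = [0xf6, 0x14, 0x14, 0x85]

t0 = [0xf6, 0x14, 0x85, 0x34]
t1 = [0xf6, 0x14, 0x34, 0x34]
t2 = [0xf6, 0x14, 0x14, 0x85]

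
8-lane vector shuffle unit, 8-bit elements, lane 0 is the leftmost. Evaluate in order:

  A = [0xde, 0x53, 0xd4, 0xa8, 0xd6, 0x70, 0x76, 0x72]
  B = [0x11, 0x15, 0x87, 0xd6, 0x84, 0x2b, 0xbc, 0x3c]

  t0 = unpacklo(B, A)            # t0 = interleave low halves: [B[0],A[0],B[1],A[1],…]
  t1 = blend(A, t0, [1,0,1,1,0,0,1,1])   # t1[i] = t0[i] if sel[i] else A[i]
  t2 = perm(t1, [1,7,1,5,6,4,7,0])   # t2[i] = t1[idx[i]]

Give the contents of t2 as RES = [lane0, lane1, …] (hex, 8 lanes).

RES = [0x53, 0xa8, 0x53, 0x70, 0xd6, 0xd6, 0xa8, 0x11]

  t0: 11 de 15 53 87 d4 d6 a8
  t1: 11 53 15 53 d6 70 d6 a8
  t2: 53 a8 53 70 d6 d6 a8 11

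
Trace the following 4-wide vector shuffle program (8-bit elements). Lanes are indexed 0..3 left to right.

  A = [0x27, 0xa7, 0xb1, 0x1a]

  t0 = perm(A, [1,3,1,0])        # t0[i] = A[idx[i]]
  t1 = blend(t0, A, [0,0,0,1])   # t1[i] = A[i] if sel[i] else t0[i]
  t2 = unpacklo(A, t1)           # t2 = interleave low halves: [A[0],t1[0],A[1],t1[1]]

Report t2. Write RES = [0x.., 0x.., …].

RES = [0x27, 0xa7, 0xa7, 0x1a]

t0 = [0xa7, 0x1a, 0xa7, 0x27]
t1 = [0xa7, 0x1a, 0xa7, 0x1a]
t2 = [0x27, 0xa7, 0xa7, 0x1a]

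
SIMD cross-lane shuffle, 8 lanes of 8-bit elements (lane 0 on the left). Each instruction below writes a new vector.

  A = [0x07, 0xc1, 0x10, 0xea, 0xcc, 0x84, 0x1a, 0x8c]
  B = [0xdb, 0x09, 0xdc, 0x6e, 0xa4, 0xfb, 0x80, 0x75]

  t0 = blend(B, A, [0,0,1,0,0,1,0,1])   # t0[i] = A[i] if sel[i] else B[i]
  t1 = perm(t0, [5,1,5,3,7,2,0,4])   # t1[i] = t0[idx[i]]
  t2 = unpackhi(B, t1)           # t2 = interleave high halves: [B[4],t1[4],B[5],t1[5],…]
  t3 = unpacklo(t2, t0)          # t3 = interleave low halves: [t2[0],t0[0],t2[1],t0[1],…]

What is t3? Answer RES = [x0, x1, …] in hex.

→ t0 |db|09|10|6e|a4|84|80|8c|
→ t1 |84|09|84|6e|8c|10|db|a4|
→ t2 |a4|8c|fb|10|80|db|75|a4|
→ t3 |a4|db|8c|09|fb|10|10|6e|

RES = [0xa4, 0xdb, 0x8c, 0x09, 0xfb, 0x10, 0x10, 0x6e]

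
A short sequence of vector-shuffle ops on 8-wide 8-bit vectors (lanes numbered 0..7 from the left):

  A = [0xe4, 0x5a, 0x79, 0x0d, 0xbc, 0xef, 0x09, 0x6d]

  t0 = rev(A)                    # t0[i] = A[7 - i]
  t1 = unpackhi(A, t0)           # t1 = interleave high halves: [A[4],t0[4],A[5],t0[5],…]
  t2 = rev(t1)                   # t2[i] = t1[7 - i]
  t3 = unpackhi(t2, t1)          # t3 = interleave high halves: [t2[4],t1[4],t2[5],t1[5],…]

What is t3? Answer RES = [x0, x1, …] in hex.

  t0: 6d 09 ef bc 0d 79 5a e4
  t1: bc 0d ef 79 09 5a 6d e4
  t2: e4 6d 5a 09 79 ef 0d bc
  t3: 79 09 ef 5a 0d 6d bc e4

RES = [0x79, 0x09, 0xef, 0x5a, 0x0d, 0x6d, 0xbc, 0xe4]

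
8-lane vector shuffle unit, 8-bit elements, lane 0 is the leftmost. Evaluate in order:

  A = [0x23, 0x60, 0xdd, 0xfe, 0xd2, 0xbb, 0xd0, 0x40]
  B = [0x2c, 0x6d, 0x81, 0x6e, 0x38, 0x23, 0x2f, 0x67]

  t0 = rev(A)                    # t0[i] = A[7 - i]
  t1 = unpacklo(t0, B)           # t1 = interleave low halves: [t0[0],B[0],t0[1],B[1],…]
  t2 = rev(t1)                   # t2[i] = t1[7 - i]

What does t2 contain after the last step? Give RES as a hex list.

t0 = [0x40, 0xd0, 0xbb, 0xd2, 0xfe, 0xdd, 0x60, 0x23]
t1 = [0x40, 0x2c, 0xd0, 0x6d, 0xbb, 0x81, 0xd2, 0x6e]
t2 = [0x6e, 0xd2, 0x81, 0xbb, 0x6d, 0xd0, 0x2c, 0x40]

RES = [0x6e, 0xd2, 0x81, 0xbb, 0x6d, 0xd0, 0x2c, 0x40]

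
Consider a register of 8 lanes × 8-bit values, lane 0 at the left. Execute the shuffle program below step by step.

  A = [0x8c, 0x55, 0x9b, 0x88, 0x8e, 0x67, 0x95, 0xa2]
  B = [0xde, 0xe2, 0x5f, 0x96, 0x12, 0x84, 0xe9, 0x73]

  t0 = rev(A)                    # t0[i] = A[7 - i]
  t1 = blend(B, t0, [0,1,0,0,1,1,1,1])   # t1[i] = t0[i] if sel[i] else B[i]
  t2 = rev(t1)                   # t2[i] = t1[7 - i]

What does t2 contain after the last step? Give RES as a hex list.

→ t0 |a2|95|67|8e|88|9b|55|8c|
→ t1 |de|95|5f|96|88|9b|55|8c|
→ t2 |8c|55|9b|88|96|5f|95|de|

RES = [ 0x8c  0x55  0x9b  0x88  0x96  0x5f  0x95  0xde ]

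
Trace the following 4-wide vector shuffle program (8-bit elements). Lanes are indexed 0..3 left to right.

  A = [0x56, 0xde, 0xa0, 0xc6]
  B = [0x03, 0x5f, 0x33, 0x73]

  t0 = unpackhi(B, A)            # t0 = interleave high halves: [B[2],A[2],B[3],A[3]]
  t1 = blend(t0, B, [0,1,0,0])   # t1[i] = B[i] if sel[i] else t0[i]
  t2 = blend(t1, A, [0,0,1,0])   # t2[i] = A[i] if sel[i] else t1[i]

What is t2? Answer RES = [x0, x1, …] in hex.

RES = [ 0x33  0x5f  0xa0  0xc6 ]

t0 = [0x33, 0xa0, 0x73, 0xc6]
t1 = [0x33, 0x5f, 0x73, 0xc6]
t2 = [0x33, 0x5f, 0xa0, 0xc6]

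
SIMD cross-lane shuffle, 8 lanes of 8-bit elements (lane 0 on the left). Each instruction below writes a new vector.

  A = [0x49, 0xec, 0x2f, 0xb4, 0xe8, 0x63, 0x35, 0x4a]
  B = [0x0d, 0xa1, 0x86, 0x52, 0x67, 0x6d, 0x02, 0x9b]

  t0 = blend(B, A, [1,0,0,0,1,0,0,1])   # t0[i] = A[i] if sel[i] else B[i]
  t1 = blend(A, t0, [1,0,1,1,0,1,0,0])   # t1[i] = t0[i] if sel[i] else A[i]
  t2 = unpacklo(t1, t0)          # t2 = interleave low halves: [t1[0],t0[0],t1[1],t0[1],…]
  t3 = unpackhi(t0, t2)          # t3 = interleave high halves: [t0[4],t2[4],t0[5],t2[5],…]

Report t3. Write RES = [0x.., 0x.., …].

  t0: 49 a1 86 52 e8 6d 02 4a
  t1: 49 ec 86 52 e8 6d 35 4a
  t2: 49 49 ec a1 86 86 52 52
  t3: e8 86 6d 86 02 52 4a 52

RES = [ 0xe8  0x86  0x6d  0x86  0x02  0x52  0x4a  0x52 ]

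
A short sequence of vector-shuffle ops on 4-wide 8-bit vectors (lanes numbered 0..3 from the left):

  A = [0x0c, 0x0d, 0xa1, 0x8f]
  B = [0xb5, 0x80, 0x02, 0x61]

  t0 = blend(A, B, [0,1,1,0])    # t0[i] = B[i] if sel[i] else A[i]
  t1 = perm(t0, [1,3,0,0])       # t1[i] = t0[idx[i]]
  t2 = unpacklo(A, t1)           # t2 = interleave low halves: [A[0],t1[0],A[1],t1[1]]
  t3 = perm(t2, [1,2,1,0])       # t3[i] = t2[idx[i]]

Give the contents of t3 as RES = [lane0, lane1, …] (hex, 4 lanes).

t0 = [0x0c, 0x80, 0x02, 0x8f]
t1 = [0x80, 0x8f, 0x0c, 0x0c]
t2 = [0x0c, 0x80, 0x0d, 0x8f]
t3 = [0x80, 0x0d, 0x80, 0x0c]

RES = [0x80, 0x0d, 0x80, 0x0c]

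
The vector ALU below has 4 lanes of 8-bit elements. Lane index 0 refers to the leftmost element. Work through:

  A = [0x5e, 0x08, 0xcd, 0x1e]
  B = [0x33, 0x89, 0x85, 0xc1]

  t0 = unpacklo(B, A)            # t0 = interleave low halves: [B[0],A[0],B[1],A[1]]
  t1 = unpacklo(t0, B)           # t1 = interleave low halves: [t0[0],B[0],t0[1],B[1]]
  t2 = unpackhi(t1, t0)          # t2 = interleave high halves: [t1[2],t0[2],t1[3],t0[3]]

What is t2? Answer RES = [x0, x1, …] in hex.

RES = [ 0x5e  0x89  0x89  0x08 ]

→ t0 |33|5e|89|08|
→ t1 |33|33|5e|89|
→ t2 |5e|89|89|08|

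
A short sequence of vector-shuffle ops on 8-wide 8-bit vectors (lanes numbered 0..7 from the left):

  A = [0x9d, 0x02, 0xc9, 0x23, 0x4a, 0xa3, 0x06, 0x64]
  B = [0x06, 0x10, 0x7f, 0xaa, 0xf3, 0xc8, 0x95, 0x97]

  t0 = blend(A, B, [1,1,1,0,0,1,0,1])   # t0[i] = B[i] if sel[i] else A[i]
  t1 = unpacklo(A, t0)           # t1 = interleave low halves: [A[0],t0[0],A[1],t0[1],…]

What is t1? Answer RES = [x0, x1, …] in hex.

RES = [ 0x9d  0x06  0x02  0x10  0xc9  0x7f  0x23  0x23 ]

  t0: 06 10 7f 23 4a c8 06 97
  t1: 9d 06 02 10 c9 7f 23 23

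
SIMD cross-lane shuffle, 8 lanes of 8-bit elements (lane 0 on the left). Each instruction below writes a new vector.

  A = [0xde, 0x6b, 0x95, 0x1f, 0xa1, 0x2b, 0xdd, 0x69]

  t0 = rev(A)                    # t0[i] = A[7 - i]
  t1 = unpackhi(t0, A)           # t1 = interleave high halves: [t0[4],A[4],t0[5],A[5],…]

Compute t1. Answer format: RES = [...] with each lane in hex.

→ t0 |69|dd|2b|a1|1f|95|6b|de|
→ t1 |1f|a1|95|2b|6b|dd|de|69|

RES = [0x1f, 0xa1, 0x95, 0x2b, 0x6b, 0xdd, 0xde, 0x69]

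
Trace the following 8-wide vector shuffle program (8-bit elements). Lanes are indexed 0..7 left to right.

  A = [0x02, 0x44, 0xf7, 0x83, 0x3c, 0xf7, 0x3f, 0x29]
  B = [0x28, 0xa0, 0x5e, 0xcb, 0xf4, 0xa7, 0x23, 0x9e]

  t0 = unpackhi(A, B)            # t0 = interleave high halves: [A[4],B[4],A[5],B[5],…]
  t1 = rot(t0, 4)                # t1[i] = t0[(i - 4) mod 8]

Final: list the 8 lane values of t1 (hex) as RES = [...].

RES = [0x3f, 0x23, 0x29, 0x9e, 0x3c, 0xf4, 0xf7, 0xa7]

  t0: 3c f4 f7 a7 3f 23 29 9e
  t1: 3f 23 29 9e 3c f4 f7 a7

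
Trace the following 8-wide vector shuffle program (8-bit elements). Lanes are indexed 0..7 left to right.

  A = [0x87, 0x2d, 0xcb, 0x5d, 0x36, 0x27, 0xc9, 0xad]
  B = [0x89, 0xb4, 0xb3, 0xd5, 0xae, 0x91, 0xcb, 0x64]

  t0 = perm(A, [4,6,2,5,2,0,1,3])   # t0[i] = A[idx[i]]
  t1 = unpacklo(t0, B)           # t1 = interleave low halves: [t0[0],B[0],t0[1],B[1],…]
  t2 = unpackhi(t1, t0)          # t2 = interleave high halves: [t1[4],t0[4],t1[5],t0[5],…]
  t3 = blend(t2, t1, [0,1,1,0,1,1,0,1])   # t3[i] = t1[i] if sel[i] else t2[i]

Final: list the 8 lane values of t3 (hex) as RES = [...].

RES = [ 0xcb  0x89  0xc9  0x87  0xcb  0xb3  0xd5  0xd5 ]

  t0: 36 c9 cb 27 cb 87 2d 5d
  t1: 36 89 c9 b4 cb b3 27 d5
  t2: cb cb b3 87 27 2d d5 5d
  t3: cb 89 c9 87 cb b3 d5 d5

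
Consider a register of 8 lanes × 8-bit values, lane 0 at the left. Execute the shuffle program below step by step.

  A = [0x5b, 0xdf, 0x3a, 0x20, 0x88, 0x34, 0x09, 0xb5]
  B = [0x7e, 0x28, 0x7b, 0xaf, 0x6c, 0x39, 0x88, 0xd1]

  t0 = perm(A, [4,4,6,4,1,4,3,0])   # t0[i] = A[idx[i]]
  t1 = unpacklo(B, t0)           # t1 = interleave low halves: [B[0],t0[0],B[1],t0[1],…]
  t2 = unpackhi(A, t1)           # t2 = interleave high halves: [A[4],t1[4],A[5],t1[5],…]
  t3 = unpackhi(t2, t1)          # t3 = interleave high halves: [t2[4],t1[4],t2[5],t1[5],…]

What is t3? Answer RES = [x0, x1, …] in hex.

→ t0 |88|88|09|88|df|88|20|5b|
→ t1 |7e|88|28|88|7b|09|af|88|
→ t2 |88|7b|34|09|09|af|b5|88|
→ t3 |09|7b|af|09|b5|af|88|88|

RES = [0x09, 0x7b, 0xaf, 0x09, 0xb5, 0xaf, 0x88, 0x88]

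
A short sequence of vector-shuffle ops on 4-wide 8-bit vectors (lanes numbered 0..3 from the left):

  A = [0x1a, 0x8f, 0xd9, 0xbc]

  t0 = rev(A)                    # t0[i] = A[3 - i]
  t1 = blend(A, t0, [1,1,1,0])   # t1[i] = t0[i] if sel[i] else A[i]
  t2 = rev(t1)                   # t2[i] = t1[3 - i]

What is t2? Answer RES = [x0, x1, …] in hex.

RES = [0xbc, 0x8f, 0xd9, 0xbc]

→ t0 |bc|d9|8f|1a|
→ t1 |bc|d9|8f|bc|
→ t2 |bc|8f|d9|bc|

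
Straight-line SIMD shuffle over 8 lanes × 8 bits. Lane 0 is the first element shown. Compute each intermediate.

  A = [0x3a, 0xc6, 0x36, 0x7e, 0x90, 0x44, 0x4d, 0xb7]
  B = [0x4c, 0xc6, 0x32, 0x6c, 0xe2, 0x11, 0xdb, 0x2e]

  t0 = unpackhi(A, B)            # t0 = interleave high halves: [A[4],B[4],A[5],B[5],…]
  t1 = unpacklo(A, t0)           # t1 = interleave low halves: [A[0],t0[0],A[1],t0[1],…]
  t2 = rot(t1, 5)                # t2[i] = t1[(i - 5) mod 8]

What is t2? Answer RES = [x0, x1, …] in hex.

  t0: 90 e2 44 11 4d db b7 2e
  t1: 3a 90 c6 e2 36 44 7e 11
  t2: e2 36 44 7e 11 3a 90 c6

RES = [0xe2, 0x36, 0x44, 0x7e, 0x11, 0x3a, 0x90, 0xc6]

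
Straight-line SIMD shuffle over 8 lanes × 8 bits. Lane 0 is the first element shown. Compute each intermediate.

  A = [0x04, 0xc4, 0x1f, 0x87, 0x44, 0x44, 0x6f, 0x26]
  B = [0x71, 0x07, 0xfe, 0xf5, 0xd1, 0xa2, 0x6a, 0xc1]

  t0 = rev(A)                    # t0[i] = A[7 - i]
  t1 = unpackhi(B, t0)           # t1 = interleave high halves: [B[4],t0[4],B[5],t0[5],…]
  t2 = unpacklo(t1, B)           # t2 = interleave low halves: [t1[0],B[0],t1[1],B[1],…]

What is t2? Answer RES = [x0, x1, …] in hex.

t0 = [0x26, 0x6f, 0x44, 0x44, 0x87, 0x1f, 0xc4, 0x04]
t1 = [0xd1, 0x87, 0xa2, 0x1f, 0x6a, 0xc4, 0xc1, 0x04]
t2 = [0xd1, 0x71, 0x87, 0x07, 0xa2, 0xfe, 0x1f, 0xf5]

RES = [ 0xd1  0x71  0x87  0x07  0xa2  0xfe  0x1f  0xf5 ]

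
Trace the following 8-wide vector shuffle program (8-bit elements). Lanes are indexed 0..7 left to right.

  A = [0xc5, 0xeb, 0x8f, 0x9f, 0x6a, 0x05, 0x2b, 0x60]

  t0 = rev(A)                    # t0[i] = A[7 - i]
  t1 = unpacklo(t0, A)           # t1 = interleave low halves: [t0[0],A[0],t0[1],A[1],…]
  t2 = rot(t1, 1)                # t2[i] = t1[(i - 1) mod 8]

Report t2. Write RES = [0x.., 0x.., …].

RES = [0x9f, 0x60, 0xc5, 0x2b, 0xeb, 0x05, 0x8f, 0x6a]

t0 = [0x60, 0x2b, 0x05, 0x6a, 0x9f, 0x8f, 0xeb, 0xc5]
t1 = [0x60, 0xc5, 0x2b, 0xeb, 0x05, 0x8f, 0x6a, 0x9f]
t2 = [0x9f, 0x60, 0xc5, 0x2b, 0xeb, 0x05, 0x8f, 0x6a]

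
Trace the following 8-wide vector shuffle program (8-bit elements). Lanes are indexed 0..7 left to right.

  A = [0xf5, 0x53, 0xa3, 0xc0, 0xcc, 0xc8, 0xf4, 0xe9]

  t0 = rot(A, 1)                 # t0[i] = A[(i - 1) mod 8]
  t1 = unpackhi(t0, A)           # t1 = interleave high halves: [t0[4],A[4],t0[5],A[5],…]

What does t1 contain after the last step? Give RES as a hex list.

RES = [ 0xc0  0xcc  0xcc  0xc8  0xc8  0xf4  0xf4  0xe9 ]

t0 = [0xe9, 0xf5, 0x53, 0xa3, 0xc0, 0xcc, 0xc8, 0xf4]
t1 = [0xc0, 0xcc, 0xcc, 0xc8, 0xc8, 0xf4, 0xf4, 0xe9]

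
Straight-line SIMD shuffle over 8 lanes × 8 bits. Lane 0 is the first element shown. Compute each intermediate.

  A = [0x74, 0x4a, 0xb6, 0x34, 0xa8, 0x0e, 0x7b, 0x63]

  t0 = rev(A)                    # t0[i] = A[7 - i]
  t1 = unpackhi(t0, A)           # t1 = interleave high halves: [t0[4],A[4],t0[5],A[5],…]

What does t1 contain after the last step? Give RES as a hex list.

  t0: 63 7b 0e a8 34 b6 4a 74
  t1: 34 a8 b6 0e 4a 7b 74 63

RES = [ 0x34  0xa8  0xb6  0x0e  0x4a  0x7b  0x74  0x63 ]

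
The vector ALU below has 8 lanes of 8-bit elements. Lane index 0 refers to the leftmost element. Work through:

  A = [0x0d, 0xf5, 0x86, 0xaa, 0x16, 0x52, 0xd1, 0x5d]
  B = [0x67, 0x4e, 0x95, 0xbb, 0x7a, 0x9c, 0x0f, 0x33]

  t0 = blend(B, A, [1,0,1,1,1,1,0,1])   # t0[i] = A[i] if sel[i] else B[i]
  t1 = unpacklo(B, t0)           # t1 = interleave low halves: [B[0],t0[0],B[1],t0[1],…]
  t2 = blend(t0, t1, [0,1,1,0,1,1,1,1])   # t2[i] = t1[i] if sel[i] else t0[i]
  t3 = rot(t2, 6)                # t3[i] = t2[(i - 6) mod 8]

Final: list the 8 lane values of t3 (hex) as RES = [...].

  t0: 0d 4e 86 aa 16 52 0f 5d
  t1: 67 0d 4e 4e 95 86 bb aa
  t2: 0d 0d 4e aa 95 86 bb aa
  t3: 4e aa 95 86 bb aa 0d 0d

RES = [0x4e, 0xaa, 0x95, 0x86, 0xbb, 0xaa, 0x0d, 0x0d]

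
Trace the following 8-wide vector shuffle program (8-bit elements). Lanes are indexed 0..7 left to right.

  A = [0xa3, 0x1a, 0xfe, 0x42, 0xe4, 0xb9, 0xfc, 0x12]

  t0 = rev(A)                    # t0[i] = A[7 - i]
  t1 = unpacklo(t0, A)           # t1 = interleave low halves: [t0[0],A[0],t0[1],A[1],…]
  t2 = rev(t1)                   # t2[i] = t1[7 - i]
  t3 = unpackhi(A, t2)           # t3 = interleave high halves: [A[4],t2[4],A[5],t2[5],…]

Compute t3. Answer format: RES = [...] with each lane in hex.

RES = [ 0xe4  0x1a  0xb9  0xfc  0xfc  0xa3  0x12  0x12 ]

  t0: 12 fc b9 e4 42 fe 1a a3
  t1: 12 a3 fc 1a b9 fe e4 42
  t2: 42 e4 fe b9 1a fc a3 12
  t3: e4 1a b9 fc fc a3 12 12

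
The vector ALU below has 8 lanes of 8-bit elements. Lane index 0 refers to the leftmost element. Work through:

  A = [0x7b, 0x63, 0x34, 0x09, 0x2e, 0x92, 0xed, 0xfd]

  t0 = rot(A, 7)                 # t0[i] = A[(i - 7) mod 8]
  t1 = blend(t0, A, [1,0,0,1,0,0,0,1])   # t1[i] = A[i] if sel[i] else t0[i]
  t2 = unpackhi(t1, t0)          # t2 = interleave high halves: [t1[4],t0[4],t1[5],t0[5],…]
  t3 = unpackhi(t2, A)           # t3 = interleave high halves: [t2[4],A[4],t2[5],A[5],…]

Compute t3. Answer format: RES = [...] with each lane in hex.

RES = [0xfd, 0x2e, 0xfd, 0x92, 0xfd, 0xed, 0x7b, 0xfd]

t0 = [0x63, 0x34, 0x09, 0x2e, 0x92, 0xed, 0xfd, 0x7b]
t1 = [0x7b, 0x34, 0x09, 0x09, 0x92, 0xed, 0xfd, 0xfd]
t2 = [0x92, 0x92, 0xed, 0xed, 0xfd, 0xfd, 0xfd, 0x7b]
t3 = [0xfd, 0x2e, 0xfd, 0x92, 0xfd, 0xed, 0x7b, 0xfd]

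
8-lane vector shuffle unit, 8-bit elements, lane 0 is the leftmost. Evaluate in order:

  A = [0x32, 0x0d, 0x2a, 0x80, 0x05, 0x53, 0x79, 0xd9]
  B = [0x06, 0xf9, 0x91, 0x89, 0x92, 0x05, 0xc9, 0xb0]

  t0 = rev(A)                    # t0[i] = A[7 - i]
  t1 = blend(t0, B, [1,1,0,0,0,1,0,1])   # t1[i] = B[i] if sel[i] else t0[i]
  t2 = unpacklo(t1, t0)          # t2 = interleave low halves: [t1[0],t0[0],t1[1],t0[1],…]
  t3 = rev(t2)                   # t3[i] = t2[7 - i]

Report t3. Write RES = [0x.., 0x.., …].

RES = [0x05, 0x05, 0x53, 0x53, 0x79, 0xf9, 0xd9, 0x06]

  t0: d9 79 53 05 80 2a 0d 32
  t1: 06 f9 53 05 80 05 0d b0
  t2: 06 d9 f9 79 53 53 05 05
  t3: 05 05 53 53 79 f9 d9 06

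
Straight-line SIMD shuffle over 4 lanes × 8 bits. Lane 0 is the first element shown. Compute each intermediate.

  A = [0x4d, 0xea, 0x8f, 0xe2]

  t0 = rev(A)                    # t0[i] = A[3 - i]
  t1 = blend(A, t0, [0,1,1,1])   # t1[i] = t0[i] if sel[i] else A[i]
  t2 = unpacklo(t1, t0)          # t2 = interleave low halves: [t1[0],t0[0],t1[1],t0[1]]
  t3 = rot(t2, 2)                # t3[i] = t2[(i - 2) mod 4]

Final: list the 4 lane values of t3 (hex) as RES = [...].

RES = [0x8f, 0x8f, 0x4d, 0xe2]

t0 = [0xe2, 0x8f, 0xea, 0x4d]
t1 = [0x4d, 0x8f, 0xea, 0x4d]
t2 = [0x4d, 0xe2, 0x8f, 0x8f]
t3 = [0x8f, 0x8f, 0x4d, 0xe2]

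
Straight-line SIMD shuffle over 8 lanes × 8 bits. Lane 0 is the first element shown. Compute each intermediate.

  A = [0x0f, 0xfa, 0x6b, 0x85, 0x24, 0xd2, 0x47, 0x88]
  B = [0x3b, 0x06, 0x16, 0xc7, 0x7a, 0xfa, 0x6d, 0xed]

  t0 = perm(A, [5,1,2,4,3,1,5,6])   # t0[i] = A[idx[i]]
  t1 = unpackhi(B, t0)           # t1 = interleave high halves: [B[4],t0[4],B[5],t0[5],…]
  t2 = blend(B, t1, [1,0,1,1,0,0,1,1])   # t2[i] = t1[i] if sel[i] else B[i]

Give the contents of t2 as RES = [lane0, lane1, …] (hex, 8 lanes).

RES = [ 0x7a  0x06  0xfa  0xfa  0x7a  0xfa  0xed  0x47 ]

  t0: d2 fa 6b 24 85 fa d2 47
  t1: 7a 85 fa fa 6d d2 ed 47
  t2: 7a 06 fa fa 7a fa ed 47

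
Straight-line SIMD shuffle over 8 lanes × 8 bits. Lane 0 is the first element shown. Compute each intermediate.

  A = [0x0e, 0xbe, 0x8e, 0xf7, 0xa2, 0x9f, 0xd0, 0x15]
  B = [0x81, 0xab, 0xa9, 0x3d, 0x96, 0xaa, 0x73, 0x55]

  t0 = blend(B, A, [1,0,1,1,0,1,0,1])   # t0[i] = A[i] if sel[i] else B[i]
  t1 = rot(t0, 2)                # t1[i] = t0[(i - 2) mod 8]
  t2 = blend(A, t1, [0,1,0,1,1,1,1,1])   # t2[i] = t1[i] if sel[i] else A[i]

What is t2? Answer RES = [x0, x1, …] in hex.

RES = [0x0e, 0x15, 0x8e, 0xab, 0x8e, 0xf7, 0x96, 0x9f]

→ t0 |0e|ab|8e|f7|96|9f|73|15|
→ t1 |73|15|0e|ab|8e|f7|96|9f|
→ t2 |0e|15|8e|ab|8e|f7|96|9f|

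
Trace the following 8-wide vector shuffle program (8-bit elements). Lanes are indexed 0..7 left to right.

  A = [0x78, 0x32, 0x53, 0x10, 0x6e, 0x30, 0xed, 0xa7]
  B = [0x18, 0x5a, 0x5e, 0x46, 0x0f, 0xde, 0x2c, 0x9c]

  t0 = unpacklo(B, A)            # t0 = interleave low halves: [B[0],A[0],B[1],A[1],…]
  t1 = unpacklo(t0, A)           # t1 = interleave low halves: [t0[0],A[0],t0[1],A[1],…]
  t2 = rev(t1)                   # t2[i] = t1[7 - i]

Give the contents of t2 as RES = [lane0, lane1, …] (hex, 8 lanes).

  t0: 18 78 5a 32 5e 53 46 10
  t1: 18 78 78 32 5a 53 32 10
  t2: 10 32 53 5a 32 78 78 18

RES = [0x10, 0x32, 0x53, 0x5a, 0x32, 0x78, 0x78, 0x18]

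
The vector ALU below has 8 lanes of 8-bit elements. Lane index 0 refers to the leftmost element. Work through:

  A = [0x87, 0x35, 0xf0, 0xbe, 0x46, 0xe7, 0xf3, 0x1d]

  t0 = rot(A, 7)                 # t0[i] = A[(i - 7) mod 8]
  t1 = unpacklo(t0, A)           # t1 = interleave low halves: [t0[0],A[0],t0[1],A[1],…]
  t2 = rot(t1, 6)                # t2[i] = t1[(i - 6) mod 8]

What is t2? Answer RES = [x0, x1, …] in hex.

  t0: 35 f0 be 46 e7 f3 1d 87
  t1: 35 87 f0 35 be f0 46 be
  t2: f0 35 be f0 46 be 35 87

RES = [0xf0, 0x35, 0xbe, 0xf0, 0x46, 0xbe, 0x35, 0x87]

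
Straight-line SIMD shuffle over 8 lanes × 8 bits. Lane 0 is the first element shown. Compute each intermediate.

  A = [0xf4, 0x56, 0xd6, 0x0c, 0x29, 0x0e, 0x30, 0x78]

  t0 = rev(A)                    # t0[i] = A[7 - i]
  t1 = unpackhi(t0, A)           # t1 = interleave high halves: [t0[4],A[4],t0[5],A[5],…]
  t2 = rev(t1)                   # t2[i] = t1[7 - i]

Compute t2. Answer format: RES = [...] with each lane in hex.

RES = [0x78, 0xf4, 0x30, 0x56, 0x0e, 0xd6, 0x29, 0x0c]

  t0: 78 30 0e 29 0c d6 56 f4
  t1: 0c 29 d6 0e 56 30 f4 78
  t2: 78 f4 30 56 0e d6 29 0c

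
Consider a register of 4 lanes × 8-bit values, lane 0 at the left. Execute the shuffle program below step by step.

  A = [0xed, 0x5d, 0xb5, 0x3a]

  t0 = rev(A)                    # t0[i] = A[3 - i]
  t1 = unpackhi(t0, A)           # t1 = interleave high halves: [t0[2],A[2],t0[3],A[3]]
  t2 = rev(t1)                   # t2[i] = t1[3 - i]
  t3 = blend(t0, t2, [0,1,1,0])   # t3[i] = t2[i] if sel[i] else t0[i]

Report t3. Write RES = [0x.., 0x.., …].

t0 = [0x3a, 0xb5, 0x5d, 0xed]
t1 = [0x5d, 0xb5, 0xed, 0x3a]
t2 = [0x3a, 0xed, 0xb5, 0x5d]
t3 = [0x3a, 0xed, 0xb5, 0xed]

RES = [ 0x3a  0xed  0xb5  0xed ]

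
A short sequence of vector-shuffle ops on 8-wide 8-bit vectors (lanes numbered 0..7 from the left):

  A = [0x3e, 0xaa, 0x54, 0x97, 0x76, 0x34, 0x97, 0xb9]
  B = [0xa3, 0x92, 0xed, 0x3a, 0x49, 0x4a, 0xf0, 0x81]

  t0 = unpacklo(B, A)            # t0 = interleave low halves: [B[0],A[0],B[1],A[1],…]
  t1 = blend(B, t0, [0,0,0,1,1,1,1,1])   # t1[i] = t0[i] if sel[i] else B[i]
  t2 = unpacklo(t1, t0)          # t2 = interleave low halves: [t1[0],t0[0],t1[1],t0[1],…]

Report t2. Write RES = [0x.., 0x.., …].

RES = [0xa3, 0xa3, 0x92, 0x3e, 0xed, 0x92, 0xaa, 0xaa]

→ t0 |a3|3e|92|aa|ed|54|3a|97|
→ t1 |a3|92|ed|aa|ed|54|3a|97|
→ t2 |a3|a3|92|3e|ed|92|aa|aa|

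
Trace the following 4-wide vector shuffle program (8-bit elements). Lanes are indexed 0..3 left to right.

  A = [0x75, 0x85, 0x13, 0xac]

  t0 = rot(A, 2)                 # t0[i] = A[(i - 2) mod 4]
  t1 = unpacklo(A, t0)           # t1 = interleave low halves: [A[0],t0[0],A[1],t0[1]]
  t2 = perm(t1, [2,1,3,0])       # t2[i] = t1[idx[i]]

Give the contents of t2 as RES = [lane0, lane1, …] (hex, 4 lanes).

  t0: 13 ac 75 85
  t1: 75 13 85 ac
  t2: 85 13 ac 75

RES = [ 0x85  0x13  0xac  0x75 ]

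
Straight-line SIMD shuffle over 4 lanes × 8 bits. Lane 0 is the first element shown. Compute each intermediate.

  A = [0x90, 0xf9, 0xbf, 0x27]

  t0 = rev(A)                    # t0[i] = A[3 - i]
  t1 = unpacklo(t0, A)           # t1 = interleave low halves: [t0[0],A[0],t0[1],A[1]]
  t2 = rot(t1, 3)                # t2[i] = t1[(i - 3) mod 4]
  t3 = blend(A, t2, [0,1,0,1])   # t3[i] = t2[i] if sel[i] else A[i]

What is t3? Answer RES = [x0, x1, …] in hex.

  t0: 27 bf f9 90
  t1: 27 90 bf f9
  t2: 90 bf f9 27
  t3: 90 bf bf 27

RES = [0x90, 0xbf, 0xbf, 0x27]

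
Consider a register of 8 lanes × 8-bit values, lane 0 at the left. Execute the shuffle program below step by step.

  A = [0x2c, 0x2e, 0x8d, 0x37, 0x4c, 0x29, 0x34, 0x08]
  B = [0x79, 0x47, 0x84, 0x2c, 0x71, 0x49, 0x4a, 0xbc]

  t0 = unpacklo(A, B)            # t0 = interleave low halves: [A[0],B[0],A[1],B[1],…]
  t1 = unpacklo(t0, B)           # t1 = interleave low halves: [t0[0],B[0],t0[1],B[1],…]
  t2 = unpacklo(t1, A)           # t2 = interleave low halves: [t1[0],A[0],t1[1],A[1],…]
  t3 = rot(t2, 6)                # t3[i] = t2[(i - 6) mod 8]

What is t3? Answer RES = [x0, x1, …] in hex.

RES = [0x79, 0x2e, 0x79, 0x8d, 0x47, 0x37, 0x2c, 0x2c]

  t0: 2c 79 2e 47 8d 84 37 2c
  t1: 2c 79 79 47 2e 84 47 2c
  t2: 2c 2c 79 2e 79 8d 47 37
  t3: 79 2e 79 8d 47 37 2c 2c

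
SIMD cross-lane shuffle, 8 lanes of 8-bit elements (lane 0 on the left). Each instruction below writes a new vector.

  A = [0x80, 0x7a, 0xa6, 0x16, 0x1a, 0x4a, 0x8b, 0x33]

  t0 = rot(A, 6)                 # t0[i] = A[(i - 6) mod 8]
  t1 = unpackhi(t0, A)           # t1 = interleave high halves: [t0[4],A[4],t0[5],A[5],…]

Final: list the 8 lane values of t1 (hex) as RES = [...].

RES = [ 0x8b  0x1a  0x33  0x4a  0x80  0x8b  0x7a  0x33 ]

→ t0 |a6|16|1a|4a|8b|33|80|7a|
→ t1 |8b|1a|33|4a|80|8b|7a|33|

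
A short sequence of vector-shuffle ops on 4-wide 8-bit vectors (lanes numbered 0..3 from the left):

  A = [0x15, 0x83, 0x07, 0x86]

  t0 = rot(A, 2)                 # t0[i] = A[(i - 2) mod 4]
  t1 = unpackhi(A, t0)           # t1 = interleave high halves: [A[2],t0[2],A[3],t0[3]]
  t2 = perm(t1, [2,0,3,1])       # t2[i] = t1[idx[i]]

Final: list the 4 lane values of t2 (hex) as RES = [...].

→ t0 |07|86|15|83|
→ t1 |07|15|86|83|
→ t2 |86|07|83|15|

RES = [0x86, 0x07, 0x83, 0x15]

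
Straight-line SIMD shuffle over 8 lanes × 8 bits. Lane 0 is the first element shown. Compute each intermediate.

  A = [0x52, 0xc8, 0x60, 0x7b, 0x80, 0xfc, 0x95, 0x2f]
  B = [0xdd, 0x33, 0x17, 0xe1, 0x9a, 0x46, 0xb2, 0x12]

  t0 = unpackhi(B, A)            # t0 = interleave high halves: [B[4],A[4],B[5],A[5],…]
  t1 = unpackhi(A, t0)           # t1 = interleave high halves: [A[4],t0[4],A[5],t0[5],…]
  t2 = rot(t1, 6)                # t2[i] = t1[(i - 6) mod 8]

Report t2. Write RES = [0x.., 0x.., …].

  t0: 9a 80 46 fc b2 95 12 2f
  t1: 80 b2 fc 95 95 12 2f 2f
  t2: fc 95 95 12 2f 2f 80 b2

RES = [0xfc, 0x95, 0x95, 0x12, 0x2f, 0x2f, 0x80, 0xb2]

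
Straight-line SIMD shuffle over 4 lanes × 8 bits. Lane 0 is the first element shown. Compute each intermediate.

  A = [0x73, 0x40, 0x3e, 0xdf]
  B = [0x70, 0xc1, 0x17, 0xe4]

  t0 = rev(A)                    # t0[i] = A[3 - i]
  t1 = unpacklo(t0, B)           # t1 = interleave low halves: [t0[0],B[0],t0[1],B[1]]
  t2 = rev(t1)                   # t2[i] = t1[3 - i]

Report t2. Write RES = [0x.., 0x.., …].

t0 = [0xdf, 0x3e, 0x40, 0x73]
t1 = [0xdf, 0x70, 0x3e, 0xc1]
t2 = [0xc1, 0x3e, 0x70, 0xdf]

RES = [0xc1, 0x3e, 0x70, 0xdf]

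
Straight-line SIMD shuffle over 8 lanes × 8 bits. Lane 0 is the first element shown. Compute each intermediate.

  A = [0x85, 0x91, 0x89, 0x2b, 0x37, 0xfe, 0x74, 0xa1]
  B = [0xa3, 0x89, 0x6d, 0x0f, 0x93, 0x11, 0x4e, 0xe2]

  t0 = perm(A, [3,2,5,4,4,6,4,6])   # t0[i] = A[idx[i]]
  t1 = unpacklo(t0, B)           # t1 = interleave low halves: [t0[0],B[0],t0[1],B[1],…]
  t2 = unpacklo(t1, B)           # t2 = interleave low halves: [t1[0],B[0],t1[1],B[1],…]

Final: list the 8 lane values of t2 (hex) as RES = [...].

t0 = [0x2b, 0x89, 0xfe, 0x37, 0x37, 0x74, 0x37, 0x74]
t1 = [0x2b, 0xa3, 0x89, 0x89, 0xfe, 0x6d, 0x37, 0x0f]
t2 = [0x2b, 0xa3, 0xa3, 0x89, 0x89, 0x6d, 0x89, 0x0f]

RES = [ 0x2b  0xa3  0xa3  0x89  0x89  0x6d  0x89  0x0f ]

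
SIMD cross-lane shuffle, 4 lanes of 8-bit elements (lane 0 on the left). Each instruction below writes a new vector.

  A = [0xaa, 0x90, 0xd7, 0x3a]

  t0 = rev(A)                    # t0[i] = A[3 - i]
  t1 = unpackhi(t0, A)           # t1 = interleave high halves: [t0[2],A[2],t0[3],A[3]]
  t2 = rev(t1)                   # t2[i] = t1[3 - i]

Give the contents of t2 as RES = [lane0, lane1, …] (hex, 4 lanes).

RES = [0x3a, 0xaa, 0xd7, 0x90]

t0 = [0x3a, 0xd7, 0x90, 0xaa]
t1 = [0x90, 0xd7, 0xaa, 0x3a]
t2 = [0x3a, 0xaa, 0xd7, 0x90]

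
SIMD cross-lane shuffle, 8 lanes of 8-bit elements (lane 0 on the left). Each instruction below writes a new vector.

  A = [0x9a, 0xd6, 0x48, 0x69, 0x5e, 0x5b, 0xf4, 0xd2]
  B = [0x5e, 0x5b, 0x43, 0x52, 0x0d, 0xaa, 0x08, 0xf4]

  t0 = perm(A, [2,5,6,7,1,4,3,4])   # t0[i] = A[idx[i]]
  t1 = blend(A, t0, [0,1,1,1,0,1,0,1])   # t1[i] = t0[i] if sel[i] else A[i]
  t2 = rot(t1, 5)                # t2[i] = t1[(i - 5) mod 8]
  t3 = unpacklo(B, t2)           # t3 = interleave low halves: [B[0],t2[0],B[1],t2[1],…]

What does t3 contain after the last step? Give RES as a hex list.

  t0: 48 5b f4 d2 d6 5e 69 5e
  t1: 9a 5b f4 d2 5e 5e f4 5e
  t2: d2 5e 5e f4 5e 9a 5b f4
  t3: 5e d2 5b 5e 43 5e 52 f4

RES = [ 0x5e  0xd2  0x5b  0x5e  0x43  0x5e  0x52  0xf4 ]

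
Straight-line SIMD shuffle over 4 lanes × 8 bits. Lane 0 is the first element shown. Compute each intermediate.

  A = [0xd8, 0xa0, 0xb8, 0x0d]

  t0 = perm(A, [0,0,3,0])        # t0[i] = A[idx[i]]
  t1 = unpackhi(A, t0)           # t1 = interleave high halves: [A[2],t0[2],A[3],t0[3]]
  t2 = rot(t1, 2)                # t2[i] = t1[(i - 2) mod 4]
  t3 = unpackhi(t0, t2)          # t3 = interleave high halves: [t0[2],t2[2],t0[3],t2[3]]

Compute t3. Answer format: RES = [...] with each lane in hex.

t0 = [0xd8, 0xd8, 0x0d, 0xd8]
t1 = [0xb8, 0x0d, 0x0d, 0xd8]
t2 = [0x0d, 0xd8, 0xb8, 0x0d]
t3 = [0x0d, 0xb8, 0xd8, 0x0d]

RES = [ 0x0d  0xb8  0xd8  0x0d ]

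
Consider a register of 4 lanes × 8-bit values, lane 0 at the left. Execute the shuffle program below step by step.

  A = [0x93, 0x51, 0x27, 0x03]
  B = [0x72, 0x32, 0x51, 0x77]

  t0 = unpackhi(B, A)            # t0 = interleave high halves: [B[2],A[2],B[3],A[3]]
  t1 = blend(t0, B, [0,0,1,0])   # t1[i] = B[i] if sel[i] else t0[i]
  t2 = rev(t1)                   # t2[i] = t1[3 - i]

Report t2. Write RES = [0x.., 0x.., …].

RES = [ 0x03  0x51  0x27  0x51 ]

t0 = [0x51, 0x27, 0x77, 0x03]
t1 = [0x51, 0x27, 0x51, 0x03]
t2 = [0x03, 0x51, 0x27, 0x51]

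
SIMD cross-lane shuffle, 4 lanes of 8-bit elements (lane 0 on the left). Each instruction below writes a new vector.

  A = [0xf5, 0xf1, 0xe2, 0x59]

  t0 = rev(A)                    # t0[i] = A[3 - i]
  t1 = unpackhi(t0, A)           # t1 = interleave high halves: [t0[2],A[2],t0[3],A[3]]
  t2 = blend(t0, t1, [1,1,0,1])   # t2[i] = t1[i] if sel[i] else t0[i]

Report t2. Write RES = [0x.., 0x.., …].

  t0: 59 e2 f1 f5
  t1: f1 e2 f5 59
  t2: f1 e2 f1 59

RES = [0xf1, 0xe2, 0xf1, 0x59]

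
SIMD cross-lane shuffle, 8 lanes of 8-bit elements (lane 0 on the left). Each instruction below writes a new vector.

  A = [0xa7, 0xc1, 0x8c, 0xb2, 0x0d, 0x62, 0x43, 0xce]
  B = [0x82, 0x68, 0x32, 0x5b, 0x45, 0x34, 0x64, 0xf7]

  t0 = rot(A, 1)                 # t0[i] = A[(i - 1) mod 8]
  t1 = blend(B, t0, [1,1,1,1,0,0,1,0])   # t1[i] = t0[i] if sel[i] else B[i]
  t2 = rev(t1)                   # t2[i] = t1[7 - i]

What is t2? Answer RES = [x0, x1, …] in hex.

RES = [0xf7, 0x62, 0x34, 0x45, 0x8c, 0xc1, 0xa7, 0xce]

→ t0 |ce|a7|c1|8c|b2|0d|62|43|
→ t1 |ce|a7|c1|8c|45|34|62|f7|
→ t2 |f7|62|34|45|8c|c1|a7|ce|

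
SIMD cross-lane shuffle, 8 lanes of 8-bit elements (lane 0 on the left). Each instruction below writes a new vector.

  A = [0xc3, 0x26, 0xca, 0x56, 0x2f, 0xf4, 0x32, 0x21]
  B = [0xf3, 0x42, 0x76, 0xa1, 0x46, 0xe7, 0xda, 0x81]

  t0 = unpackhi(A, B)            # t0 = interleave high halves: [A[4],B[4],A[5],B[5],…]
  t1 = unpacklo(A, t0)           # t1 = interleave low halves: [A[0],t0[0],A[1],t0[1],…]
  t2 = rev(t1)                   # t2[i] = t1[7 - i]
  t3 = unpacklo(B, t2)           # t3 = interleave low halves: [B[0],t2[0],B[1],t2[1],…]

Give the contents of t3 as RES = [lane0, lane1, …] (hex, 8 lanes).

RES = [0xf3, 0xe7, 0x42, 0x56, 0x76, 0xf4, 0xa1, 0xca]

t0 = [0x2f, 0x46, 0xf4, 0xe7, 0x32, 0xda, 0x21, 0x81]
t1 = [0xc3, 0x2f, 0x26, 0x46, 0xca, 0xf4, 0x56, 0xe7]
t2 = [0xe7, 0x56, 0xf4, 0xca, 0x46, 0x26, 0x2f, 0xc3]
t3 = [0xf3, 0xe7, 0x42, 0x56, 0x76, 0xf4, 0xa1, 0xca]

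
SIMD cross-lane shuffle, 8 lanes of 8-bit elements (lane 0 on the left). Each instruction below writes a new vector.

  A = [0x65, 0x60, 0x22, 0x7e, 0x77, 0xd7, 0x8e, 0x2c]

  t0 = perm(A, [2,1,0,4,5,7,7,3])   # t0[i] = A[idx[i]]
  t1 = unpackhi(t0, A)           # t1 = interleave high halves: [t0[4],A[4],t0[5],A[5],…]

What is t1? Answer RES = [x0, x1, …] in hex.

  t0: 22 60 65 77 d7 2c 2c 7e
  t1: d7 77 2c d7 2c 8e 7e 2c

RES = [ 0xd7  0x77  0x2c  0xd7  0x2c  0x8e  0x7e  0x2c ]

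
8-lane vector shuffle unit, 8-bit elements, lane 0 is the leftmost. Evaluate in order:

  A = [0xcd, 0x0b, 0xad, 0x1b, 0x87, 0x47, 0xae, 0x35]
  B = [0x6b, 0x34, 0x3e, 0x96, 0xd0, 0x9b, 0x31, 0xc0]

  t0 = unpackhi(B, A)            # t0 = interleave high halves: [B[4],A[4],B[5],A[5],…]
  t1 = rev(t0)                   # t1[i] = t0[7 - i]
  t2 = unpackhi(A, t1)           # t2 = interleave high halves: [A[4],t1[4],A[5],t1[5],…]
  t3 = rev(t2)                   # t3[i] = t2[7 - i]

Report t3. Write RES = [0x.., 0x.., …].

RES = [ 0xd0  0x35  0x87  0xae  0x9b  0x47  0x47  0x87 ]

→ t0 |d0|87|9b|47|31|ae|c0|35|
→ t1 |35|c0|ae|31|47|9b|87|d0|
→ t2 |87|47|47|9b|ae|87|35|d0|
→ t3 |d0|35|87|ae|9b|47|47|87|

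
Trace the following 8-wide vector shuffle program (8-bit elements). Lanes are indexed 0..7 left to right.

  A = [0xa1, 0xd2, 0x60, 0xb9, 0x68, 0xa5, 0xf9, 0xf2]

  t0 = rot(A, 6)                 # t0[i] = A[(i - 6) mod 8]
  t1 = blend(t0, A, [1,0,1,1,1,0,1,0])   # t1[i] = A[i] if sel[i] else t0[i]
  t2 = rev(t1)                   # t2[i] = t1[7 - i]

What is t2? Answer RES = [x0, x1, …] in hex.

t0 = [0x60, 0xb9, 0x68, 0xa5, 0xf9, 0xf2, 0xa1, 0xd2]
t1 = [0xa1, 0xb9, 0x60, 0xb9, 0x68, 0xf2, 0xf9, 0xd2]
t2 = [0xd2, 0xf9, 0xf2, 0x68, 0xb9, 0x60, 0xb9, 0xa1]

RES = [0xd2, 0xf9, 0xf2, 0x68, 0xb9, 0x60, 0xb9, 0xa1]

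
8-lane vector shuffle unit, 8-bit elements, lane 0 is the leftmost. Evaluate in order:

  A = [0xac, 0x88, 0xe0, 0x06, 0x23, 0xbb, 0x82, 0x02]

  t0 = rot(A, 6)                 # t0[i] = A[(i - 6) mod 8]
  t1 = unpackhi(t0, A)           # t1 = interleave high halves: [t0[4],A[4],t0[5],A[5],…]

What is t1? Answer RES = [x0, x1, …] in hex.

→ t0 |e0|06|23|bb|82|02|ac|88|
→ t1 |82|23|02|bb|ac|82|88|02|

RES = [0x82, 0x23, 0x02, 0xbb, 0xac, 0x82, 0x88, 0x02]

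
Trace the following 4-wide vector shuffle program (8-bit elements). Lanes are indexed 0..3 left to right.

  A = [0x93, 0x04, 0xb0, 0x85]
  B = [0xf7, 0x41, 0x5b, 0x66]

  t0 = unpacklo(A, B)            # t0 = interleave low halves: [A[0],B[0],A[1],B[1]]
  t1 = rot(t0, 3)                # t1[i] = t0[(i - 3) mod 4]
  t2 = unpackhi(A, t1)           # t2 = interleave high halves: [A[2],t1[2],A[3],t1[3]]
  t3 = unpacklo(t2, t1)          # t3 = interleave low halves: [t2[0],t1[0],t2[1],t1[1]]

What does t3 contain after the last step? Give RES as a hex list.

t0 = [0x93, 0xf7, 0x04, 0x41]
t1 = [0xf7, 0x04, 0x41, 0x93]
t2 = [0xb0, 0x41, 0x85, 0x93]
t3 = [0xb0, 0xf7, 0x41, 0x04]

RES = [ 0xb0  0xf7  0x41  0x04 ]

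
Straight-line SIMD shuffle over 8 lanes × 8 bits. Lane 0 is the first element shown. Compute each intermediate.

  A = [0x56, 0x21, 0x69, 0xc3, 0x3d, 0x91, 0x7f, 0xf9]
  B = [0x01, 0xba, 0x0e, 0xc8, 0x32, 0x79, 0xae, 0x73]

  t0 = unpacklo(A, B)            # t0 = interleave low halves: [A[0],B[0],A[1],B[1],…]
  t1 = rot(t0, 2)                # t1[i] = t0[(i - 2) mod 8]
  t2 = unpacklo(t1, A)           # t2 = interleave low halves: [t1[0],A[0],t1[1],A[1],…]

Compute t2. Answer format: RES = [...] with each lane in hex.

RES = [0xc3, 0x56, 0xc8, 0x21, 0x56, 0x69, 0x01, 0xc3]

  t0: 56 01 21 ba 69 0e c3 c8
  t1: c3 c8 56 01 21 ba 69 0e
  t2: c3 56 c8 21 56 69 01 c3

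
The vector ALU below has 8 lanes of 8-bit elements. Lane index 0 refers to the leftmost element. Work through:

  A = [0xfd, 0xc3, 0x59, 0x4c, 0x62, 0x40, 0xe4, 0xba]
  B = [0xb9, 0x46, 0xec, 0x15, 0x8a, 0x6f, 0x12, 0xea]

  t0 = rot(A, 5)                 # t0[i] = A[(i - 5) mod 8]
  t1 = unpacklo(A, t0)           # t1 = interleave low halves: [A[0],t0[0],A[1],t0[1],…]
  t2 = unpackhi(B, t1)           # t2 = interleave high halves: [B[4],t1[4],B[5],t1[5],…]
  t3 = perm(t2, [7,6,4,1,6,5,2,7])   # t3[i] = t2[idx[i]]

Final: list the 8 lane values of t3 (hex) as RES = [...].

RES = [0xe4, 0xea, 0x12, 0x59, 0xea, 0x4c, 0x6f, 0xe4]

→ t0 |4c|62|40|e4|ba|fd|c3|59|
→ t1 |fd|4c|c3|62|59|40|4c|e4|
→ t2 |8a|59|6f|40|12|4c|ea|e4|
→ t3 |e4|ea|12|59|ea|4c|6f|e4|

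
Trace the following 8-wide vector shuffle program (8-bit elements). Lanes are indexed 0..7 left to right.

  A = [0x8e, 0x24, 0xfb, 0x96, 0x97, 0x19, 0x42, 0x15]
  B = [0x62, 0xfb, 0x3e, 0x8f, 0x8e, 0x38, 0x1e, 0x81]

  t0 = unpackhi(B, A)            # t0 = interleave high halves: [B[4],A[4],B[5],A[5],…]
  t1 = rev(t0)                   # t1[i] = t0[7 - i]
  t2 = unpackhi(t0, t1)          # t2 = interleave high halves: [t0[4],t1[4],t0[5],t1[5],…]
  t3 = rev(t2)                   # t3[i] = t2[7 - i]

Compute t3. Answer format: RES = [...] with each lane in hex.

RES = [0x8e, 0x15, 0x97, 0x81, 0x38, 0x42, 0x19, 0x1e]

t0 = [0x8e, 0x97, 0x38, 0x19, 0x1e, 0x42, 0x81, 0x15]
t1 = [0x15, 0x81, 0x42, 0x1e, 0x19, 0x38, 0x97, 0x8e]
t2 = [0x1e, 0x19, 0x42, 0x38, 0x81, 0x97, 0x15, 0x8e]
t3 = [0x8e, 0x15, 0x97, 0x81, 0x38, 0x42, 0x19, 0x1e]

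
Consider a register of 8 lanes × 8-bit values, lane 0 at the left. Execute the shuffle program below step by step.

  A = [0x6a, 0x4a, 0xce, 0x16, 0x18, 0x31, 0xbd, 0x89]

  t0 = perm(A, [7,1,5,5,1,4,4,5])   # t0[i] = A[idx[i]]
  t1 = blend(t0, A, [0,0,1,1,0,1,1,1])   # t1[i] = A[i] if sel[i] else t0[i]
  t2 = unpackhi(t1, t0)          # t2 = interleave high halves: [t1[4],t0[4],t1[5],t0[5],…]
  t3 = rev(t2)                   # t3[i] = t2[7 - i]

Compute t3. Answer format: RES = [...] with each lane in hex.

→ t0 |89|4a|31|31|4a|18|18|31|
→ t1 |89|4a|ce|16|4a|31|bd|89|
→ t2 |4a|4a|31|18|bd|18|89|31|
→ t3 |31|89|18|bd|18|31|4a|4a|

RES = [0x31, 0x89, 0x18, 0xbd, 0x18, 0x31, 0x4a, 0x4a]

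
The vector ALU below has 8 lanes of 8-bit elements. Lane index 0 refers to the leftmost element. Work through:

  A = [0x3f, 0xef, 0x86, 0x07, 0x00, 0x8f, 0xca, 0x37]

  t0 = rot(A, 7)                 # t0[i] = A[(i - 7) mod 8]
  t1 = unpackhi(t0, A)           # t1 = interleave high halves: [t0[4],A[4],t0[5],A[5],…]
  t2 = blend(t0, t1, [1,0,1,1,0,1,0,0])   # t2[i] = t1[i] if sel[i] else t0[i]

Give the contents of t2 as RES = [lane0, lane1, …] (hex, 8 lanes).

RES = [ 0x8f  0x86  0xca  0x8f  0x8f  0xca  0x37  0x3f ]

t0 = [0xef, 0x86, 0x07, 0x00, 0x8f, 0xca, 0x37, 0x3f]
t1 = [0x8f, 0x00, 0xca, 0x8f, 0x37, 0xca, 0x3f, 0x37]
t2 = [0x8f, 0x86, 0xca, 0x8f, 0x8f, 0xca, 0x37, 0x3f]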